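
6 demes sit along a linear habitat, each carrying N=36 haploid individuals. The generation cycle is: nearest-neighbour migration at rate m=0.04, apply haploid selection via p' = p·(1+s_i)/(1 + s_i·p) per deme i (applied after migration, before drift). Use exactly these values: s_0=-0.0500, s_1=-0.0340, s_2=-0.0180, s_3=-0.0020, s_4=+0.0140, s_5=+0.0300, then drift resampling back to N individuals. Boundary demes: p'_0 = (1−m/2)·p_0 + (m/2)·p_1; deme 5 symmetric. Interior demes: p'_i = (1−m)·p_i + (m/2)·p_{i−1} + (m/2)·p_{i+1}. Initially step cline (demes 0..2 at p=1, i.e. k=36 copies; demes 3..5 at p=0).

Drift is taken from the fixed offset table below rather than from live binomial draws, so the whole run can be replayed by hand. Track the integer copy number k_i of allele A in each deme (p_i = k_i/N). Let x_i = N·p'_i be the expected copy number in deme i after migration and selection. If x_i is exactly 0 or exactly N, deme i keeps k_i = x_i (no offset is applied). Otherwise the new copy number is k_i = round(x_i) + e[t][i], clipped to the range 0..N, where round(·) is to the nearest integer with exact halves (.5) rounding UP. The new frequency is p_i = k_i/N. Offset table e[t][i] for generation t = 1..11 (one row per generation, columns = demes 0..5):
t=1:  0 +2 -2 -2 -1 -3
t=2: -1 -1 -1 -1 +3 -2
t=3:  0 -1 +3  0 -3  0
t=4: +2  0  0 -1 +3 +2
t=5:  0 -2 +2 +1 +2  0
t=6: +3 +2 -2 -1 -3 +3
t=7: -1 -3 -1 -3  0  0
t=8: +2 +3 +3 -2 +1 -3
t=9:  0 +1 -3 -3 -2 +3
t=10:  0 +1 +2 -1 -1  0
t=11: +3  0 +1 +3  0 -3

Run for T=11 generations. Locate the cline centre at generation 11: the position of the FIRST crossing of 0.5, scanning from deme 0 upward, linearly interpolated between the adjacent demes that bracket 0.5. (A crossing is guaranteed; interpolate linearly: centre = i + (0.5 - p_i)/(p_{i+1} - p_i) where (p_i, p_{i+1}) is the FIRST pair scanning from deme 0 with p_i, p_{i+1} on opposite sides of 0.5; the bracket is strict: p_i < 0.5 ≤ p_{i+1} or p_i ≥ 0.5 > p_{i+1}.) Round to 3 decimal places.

2.417

t=0: k=[36 36 36 0 0 0]
t=1: x=[36.0000 36.0000 35.2671 0.7186 0.0000 0.0000] k=[36 36 33 0 0 0]
t=2: x=[36.0000 35.9379 32.3407 0.6587 0.0000 0.0000] k=[36 35 31 0 0 0]
t=3: x=[35.9789 34.9038 30.3743 0.6188 0.0000 0.0000] k=[36 34 33 1 0 0]
t=4: x=[35.9579 33.9543 32.3204 1.6169 0.0203 0.0000] k=[36 34 32 1 3 0]
t=5: x=[35.9579 33.9336 31.3469 1.6568 2.9373 0.0618] k=[36 32 33 3 5 0]
t=6: x=[35.9158 31.9781 32.3204 3.6335 4.9187 0.1030] k=[36 34 30 3 2 3]
t=7: x=[35.9579 33.8924 29.4432 3.5136 2.0669 3.0618] k=[35 31 28 1 2 3]
t=8: x=[34.8650 30.8697 27.4017 1.5570 2.0264 3.0618] k=[36 34 30 0 3 0]
t=9: x=[35.9579 33.8924 29.3825 0.6587 2.9171 0.0618] k=[36 35 26 0 1 3]
t=10: x=[35.9789 34.8005 25.5256 0.5389 1.0339 3.0413] k=[36 36 28 0 0 3]
t=11: x=[36.0000 35.8344 27.4825 0.5589 0.0608 3.0208] k=[36 36 28 4 0 0]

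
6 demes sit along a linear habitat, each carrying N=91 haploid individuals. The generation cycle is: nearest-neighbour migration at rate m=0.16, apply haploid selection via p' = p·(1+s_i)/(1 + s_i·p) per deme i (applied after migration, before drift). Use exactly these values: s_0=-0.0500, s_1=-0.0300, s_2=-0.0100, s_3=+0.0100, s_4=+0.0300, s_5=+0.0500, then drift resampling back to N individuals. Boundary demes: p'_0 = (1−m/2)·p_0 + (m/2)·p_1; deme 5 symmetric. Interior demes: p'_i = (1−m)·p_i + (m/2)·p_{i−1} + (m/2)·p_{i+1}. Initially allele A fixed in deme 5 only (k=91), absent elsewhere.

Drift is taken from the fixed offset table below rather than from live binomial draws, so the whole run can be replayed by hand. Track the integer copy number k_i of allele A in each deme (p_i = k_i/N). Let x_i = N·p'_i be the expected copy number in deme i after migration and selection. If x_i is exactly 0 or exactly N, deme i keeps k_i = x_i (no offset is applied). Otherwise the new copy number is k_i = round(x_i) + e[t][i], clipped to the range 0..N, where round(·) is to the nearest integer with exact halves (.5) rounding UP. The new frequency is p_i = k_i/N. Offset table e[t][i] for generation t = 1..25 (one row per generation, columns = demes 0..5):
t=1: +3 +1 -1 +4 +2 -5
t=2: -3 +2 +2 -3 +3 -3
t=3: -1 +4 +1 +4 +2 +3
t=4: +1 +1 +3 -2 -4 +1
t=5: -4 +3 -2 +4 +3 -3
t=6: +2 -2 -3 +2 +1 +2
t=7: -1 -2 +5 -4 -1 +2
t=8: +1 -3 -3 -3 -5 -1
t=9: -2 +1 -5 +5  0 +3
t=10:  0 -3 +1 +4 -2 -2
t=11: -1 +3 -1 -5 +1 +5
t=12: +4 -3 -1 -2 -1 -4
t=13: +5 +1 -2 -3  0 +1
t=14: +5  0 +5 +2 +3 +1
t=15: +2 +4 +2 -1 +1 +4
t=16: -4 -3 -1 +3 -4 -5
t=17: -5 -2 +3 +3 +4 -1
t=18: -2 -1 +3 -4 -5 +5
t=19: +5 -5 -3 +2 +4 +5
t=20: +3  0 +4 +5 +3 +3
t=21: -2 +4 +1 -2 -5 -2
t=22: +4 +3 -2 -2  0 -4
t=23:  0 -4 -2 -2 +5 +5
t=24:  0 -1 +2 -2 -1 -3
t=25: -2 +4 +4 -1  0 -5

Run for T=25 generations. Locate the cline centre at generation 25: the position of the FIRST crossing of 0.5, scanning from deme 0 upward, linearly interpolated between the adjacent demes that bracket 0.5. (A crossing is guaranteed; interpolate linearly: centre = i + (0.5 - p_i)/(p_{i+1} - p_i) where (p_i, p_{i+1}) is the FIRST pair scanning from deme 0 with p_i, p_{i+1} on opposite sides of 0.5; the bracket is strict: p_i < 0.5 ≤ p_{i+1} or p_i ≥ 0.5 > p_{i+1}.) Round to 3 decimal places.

4.071

t=0: k=[0 0 0 0 0 91]
t=1: x=[0.0000 0.0000 0.0000 0.0000 7.4804 84.0402] k=[0 0 0 0 9 79]
t=2: x=[0.0000 0.0000 0.0000 0.7271 14.2313 74.0823] k=[0 0 0 0 17 71]
t=3: x=[0.0000 0.0000 0.0000 1.3734 20.4244 67.5395] k=[0 0 0 5 22 71]
t=4: x=[0.0000 0.0000 0.3960 6.0157 25.0936 67.9303] k=[0 0 3 4 21 69]
t=5: x=[0.0000 0.2328 2.8125 5.3297 23.9986 66.0532] k=[0 3 1 9 27 63]
t=6: x=[0.2280 2.5242 1.7824 9.8874 29.0211 61.1074] k=[2 1 0 12 30 63]
t=7: x=[1.8259 0.9703 1.0297 12.5875 31.8088 61.3436] k=[1 0 6 9 31 63]
t=8: x=[0.8744 0.5433 5.7060 10.6129 32.4142 61.4222] k=[2 0 3 8 27 60]
t=9: x=[1.7498 0.3881 3.1295 9.2020 28.6976 58.3878] k=[0 1 0 14 29 61]
t=10: x=[0.0760 0.8150 1.1882 14.1988 30.9609 59.4530] k=[0 0 2 18 29 57]
t=11: x=[0.0000 0.1552 3.0899 17.7417 30.9609 55.8185] k=[0 3 2 13 32 61]
t=12: x=[0.2280 2.6019 2.9314 13.7558 33.4226 59.6895] k=[4 0 2 12 32 56]
t=13: x=[3.5031 0.4657 2.6144 12.9098 32.9386 55.1454] k=[9 1 1 10 33 56]
t=14: x=[7.9786 1.5917 1.7031 11.2175 33.6242 55.2246] k=[13 2 7 13 37 56]
t=15: x=[11.5912 3.1850 7.0147 14.5613 37.2486 55.5414] k=[14 7 9 14 38 60]
t=16: x=[12.8630 7.5075 9.1569 15.6485 38.4950 59.2558] k=[9 5 8 19 34 54]
t=17: x=[8.2855 5.4031 8.5617 19.4719 35.0347 53.4802] k=[3 3 12 22 39 52]
t=18: x=[2.8547 3.6128 11.9751 22.7293 39.3388 52.0506] k=[1 3 15 19 34 57]
t=19: x=[1.1027 3.6906 14.2389 20.0350 35.2764 56.2143] k=[6 0 11 22 39 61]
t=20: x=[5.2600 1.3198 10.9032 22.6488 40.0616 60.2412] k=[8 1 15 28 43 63]
t=21: x=[7.0970 2.6019 14.7951 28.3539 44.0714 62.3660] k=[5 7 16 26 39 60]
t=22: x=[4.9159 7.3515 15.9474 26.4262 40.3025 59.3347] k=[9 10 14 24 40 55]
t=23: x=[8.6693 9.9664 14.3580 24.6585 40.5835 54.8681] k=[9 6 12 23 46 60]
t=24: x=[8.3622 6.5329 12.2928 24.1361 45.9524 59.8866] k=[8 6 14 22 45 57]
t=25: x=[7.4802 6.6108 13.8814 23.3724 44.7921 57.0843] k=[5 11 18 22 45 52]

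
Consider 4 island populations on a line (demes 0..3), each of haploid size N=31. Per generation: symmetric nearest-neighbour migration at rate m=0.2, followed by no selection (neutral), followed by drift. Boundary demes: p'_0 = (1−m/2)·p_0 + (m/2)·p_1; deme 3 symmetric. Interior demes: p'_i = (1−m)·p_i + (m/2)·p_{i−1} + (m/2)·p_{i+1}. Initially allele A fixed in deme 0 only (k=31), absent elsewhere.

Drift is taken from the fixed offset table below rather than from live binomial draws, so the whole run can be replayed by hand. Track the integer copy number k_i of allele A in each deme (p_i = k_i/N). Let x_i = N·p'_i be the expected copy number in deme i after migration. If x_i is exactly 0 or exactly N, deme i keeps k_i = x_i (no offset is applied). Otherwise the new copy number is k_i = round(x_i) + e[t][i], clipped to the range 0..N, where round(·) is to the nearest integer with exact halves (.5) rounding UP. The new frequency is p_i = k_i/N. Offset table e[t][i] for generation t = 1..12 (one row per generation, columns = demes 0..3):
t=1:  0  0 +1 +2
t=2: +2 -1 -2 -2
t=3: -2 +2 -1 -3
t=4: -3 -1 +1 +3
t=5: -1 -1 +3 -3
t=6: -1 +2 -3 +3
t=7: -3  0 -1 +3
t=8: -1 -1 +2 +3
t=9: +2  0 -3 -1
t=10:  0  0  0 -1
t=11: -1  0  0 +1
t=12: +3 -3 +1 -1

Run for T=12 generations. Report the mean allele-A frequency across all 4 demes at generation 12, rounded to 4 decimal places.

0.2823

t=0: k=[31 0 0 0]
t=1: x=[27.9000 3.1000 0.0000 0.0000] k=[28 3 0 0]
t=2: x=[25.5000 5.2000 0.3000 0.0000] k=[28 4 0 0]
t=3: x=[25.6000 6.0000 0.4000 0.0000] k=[24 8 0 0]
t=4: x=[22.4000 8.8000 0.8000 0.0000] k=[19 8 2 0]
t=5: x=[17.9000 8.5000 2.4000 0.2000] k=[17 8 5 0]
t=6: x=[16.1000 8.6000 4.8000 0.5000] k=[15 11 2 4]
t=7: x=[14.6000 10.5000 3.1000 3.8000] k=[12 11 2 7]
t=8: x=[11.9000 10.2000 3.4000 6.5000] k=[11 9 5 10]
t=9: x=[10.8000 8.8000 5.9000 9.5000] k=[13 9 3 9]
t=10: x=[12.6000 8.8000 4.2000 8.4000] k=[13 9 4 7]
t=11: x=[12.6000 8.9000 4.8000 6.7000] k=[12 9 5 8]
t=12: x=[11.7000 8.9000 5.7000 7.7000] k=[15 6 7 7]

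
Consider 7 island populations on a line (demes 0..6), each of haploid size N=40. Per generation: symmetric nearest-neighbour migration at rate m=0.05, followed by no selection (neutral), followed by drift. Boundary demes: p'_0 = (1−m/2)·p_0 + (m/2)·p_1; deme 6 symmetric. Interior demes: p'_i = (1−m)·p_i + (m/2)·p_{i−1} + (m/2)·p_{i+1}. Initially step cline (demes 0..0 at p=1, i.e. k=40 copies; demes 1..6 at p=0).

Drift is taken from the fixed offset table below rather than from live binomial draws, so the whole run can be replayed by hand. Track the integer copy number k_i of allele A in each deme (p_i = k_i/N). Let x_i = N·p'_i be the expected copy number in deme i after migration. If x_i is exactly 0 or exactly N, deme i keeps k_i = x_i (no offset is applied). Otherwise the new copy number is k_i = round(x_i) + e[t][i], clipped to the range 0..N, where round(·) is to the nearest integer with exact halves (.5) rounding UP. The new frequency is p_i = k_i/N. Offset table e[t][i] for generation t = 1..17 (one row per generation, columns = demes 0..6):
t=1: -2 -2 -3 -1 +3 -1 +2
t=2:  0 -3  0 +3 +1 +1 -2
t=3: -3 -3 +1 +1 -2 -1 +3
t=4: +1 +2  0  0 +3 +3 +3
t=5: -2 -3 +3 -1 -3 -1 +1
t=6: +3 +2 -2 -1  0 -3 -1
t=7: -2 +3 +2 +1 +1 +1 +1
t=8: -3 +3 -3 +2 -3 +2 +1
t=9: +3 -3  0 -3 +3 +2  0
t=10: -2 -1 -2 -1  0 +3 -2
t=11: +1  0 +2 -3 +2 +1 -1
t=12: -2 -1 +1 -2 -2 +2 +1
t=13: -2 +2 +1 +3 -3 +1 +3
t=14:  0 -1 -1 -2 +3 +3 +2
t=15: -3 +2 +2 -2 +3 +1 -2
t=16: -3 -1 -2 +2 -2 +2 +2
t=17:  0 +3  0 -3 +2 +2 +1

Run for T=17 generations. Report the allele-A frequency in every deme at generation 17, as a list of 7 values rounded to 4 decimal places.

[0.4250, 0.2750, 0.0750, 0.0000, 0.1500, 0.3750, 0.1750]

t=0: k=[40 0 0 0 0 0 0]
t=1: x=[39.0000 1.0000 0.0000 0.0000 0.0000 0.0000 0.0000] k=[37 0 0 0 0 0 0]
t=2: x=[36.0750 0.9250 0.0000 0.0000 0.0000 0.0000 0.0000] k=[36 0 0 0 0 0 0]
t=3: x=[35.1000 0.9000 0.0000 0.0000 0.0000 0.0000 0.0000] k=[32 0 0 0 0 0 0]
t=4: x=[31.2000 0.8000 0.0000 0.0000 0.0000 0.0000 0.0000] k=[32 3 0 0 0 0 0]
t=5: x=[31.2750 3.6500 0.0750 0.0000 0.0000 0.0000 0.0000] k=[29 1 3 0 0 0 0]
t=6: x=[28.3000 1.7500 2.8750 0.0750 0.0000 0.0000 0.0000] k=[31 4 1 0 0 0 0]
t=7: x=[30.3250 4.6000 1.0500 0.0250 0.0000 0.0000 0.0000] k=[28 8 3 1 0 0 0]
t=8: x=[27.5000 8.3750 3.0750 1.0250 0.0250 0.0000 0.0000] k=[25 11 0 3 0 0 0]
t=9: x=[24.6500 11.0750 0.3500 2.8500 0.0750 0.0000 0.0000] k=[28 8 0 0 3 0 0]
t=10: x=[27.5000 8.3000 0.2000 0.0750 2.8500 0.0750 0.0000] k=[26 7 0 0 3 3 0]
t=11: x=[25.5250 7.3000 0.1750 0.0750 2.9250 2.9250 0.0750] k=[27 7 2 0 5 4 0]
t=12: x=[26.5000 7.3750 2.0750 0.1750 4.8500 3.9250 0.1000] k=[25 6 3 0 3 6 1]
t=13: x=[24.5250 6.4000 3.0000 0.1500 3.0000 5.8000 1.1250] k=[23 8 4 3 0 7 4]
t=14: x=[22.6250 8.2750 4.0750 2.9500 0.2500 6.7500 4.0750] k=[23 7 3 1 3 10 6]
t=15: x=[22.6000 7.3000 3.0500 1.1000 3.1250 9.7250 6.1000] k=[20 9 5 0 6 11 4]
t=16: x=[19.7250 9.1750 4.9750 0.2750 5.9750 10.7000 4.1750] k=[17 8 3 2 4 13 6]
t=17: x=[16.7750 8.1000 3.1000 2.0750 4.1750 12.6000 6.1750] k=[17 11 3 0 6 15 7]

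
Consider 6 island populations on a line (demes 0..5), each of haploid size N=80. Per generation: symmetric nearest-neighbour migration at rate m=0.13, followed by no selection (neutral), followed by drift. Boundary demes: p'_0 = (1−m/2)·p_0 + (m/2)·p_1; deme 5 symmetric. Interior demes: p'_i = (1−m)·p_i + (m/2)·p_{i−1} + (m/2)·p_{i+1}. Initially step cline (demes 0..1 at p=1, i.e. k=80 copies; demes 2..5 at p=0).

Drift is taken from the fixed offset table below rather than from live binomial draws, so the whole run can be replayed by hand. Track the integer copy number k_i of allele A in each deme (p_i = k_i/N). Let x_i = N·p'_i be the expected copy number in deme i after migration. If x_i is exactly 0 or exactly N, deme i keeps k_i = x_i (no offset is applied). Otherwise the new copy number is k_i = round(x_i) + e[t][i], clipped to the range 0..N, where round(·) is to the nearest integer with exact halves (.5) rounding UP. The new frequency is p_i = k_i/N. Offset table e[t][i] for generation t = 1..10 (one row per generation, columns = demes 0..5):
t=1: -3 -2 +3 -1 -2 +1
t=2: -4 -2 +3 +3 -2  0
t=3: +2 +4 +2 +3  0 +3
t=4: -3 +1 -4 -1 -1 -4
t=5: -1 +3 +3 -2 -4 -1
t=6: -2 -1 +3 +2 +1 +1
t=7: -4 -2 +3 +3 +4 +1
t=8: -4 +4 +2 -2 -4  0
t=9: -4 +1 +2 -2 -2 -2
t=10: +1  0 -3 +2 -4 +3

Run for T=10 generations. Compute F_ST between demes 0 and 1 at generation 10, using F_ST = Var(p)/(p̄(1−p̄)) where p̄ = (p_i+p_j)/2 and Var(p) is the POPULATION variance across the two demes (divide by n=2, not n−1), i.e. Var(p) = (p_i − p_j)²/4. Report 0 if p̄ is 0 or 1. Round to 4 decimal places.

0.0000

t=0: k=[80 80 0 0 0 0]
t=1: x=[80.0000 74.8000 5.2000 0.0000 0.0000 0.0000] k=[80 73 8 0 0 0]
t=2: x=[79.5450 69.2300 11.7050 0.5200 0.0000 0.0000] k=[76 67 15 4 0 0]
t=3: x=[75.4150 64.2050 17.6650 4.4550 0.2600 0.0000] k=[77 68 20 7 0 0]
t=4: x=[76.4150 65.4650 22.2750 7.3900 0.4550 0.0000] k=[73 66 18 6 0 0]
t=5: x=[72.5450 63.3350 20.3400 6.3900 0.3900 0.0000] k=[72 66 23 4 0 0]
t=6: x=[71.6100 63.5950 24.5600 4.9750 0.2600 0.0000] k=[70 63 28 7 1 0]
t=7: x=[69.5450 61.1800 28.9100 7.9750 1.3250 0.0650] k=[66 59 32 11 5 1]
t=8: x=[65.5450 57.7000 32.3900 11.9750 5.1300 1.2600] k=[62 62 34 10 1 1]
t=9: x=[62.0000 60.1800 34.2600 10.9750 1.5850 1.0000] k=[58 61 36 9 0 0]
t=10: x=[58.1950 59.1800 35.8700 10.1700 0.5850 0.0000] k=[59 59 33 12 0 0]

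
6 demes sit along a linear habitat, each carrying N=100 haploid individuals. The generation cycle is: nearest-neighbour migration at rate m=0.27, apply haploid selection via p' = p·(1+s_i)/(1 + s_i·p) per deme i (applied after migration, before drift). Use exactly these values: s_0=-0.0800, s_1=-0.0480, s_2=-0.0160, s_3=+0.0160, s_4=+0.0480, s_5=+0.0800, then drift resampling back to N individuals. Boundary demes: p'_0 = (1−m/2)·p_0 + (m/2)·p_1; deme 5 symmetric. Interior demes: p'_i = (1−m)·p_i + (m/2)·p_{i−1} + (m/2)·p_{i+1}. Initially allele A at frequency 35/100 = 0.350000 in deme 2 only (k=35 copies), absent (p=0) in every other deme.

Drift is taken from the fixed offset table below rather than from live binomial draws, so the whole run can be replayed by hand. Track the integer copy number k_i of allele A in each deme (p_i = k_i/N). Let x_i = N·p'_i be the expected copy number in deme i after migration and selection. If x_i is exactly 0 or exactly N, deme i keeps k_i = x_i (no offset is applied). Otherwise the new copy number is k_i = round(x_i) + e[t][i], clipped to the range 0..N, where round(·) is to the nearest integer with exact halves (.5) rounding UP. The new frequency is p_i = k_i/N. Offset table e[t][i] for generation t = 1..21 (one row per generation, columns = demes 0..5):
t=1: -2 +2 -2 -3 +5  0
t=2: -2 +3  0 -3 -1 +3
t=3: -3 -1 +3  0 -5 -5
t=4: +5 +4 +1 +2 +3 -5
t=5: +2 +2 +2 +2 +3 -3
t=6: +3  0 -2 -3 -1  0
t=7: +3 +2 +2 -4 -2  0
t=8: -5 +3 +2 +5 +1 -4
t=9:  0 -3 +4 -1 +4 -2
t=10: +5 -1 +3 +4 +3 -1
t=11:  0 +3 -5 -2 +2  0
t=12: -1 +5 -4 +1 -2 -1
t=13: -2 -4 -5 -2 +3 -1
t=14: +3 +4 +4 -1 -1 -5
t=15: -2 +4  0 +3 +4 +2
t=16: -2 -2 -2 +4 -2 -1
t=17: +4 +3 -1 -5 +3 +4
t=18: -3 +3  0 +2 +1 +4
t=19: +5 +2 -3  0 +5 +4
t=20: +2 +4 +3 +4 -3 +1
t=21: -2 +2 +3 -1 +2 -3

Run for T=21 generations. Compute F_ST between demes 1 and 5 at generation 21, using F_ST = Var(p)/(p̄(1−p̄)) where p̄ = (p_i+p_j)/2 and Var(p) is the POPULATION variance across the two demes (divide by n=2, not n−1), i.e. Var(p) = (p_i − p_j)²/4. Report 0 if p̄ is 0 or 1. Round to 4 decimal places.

t=0: k=[0 0 35 0 0 0]
t=1: x=[0.0000 4.5084 25.2444 4.7970 0.0000 0.0000] k=[0 7 23 2 0 0]
t=2: x=[0.8701 7.8516 17.7681 4.6347 0.2829 0.0000] k=[0 11 18 2 0 0]
t=3: x=[1.3678 10.0082 14.6917 3.9498 0.2829 0.0000] k=[0 9 18 4 0 0]
t=4: x=[1.1189 8.6052 14.6917 5.4310 0.5658 0.0000] k=[6 13 16 7 4 0]
t=5: x=[6.4251 11.9333 14.1826 7.9251 4.0430 0.5829] k=[8 14 16 10 7 0]
t=6: x=[8.1627 12.8972 14.7164 10.5539 6.7492 1.0198] k=[11 13 13 8 6 1]
t=7: x=[10.4627 12.1935 12.1518 8.5280 5.8479 1.8066] k=[13 14 14 5 4 2]
t=8: x=[12.2125 13.2879 12.6062 6.1713 4.0430 2.4472] k=[7 16 15 11 5 0]
t=9: x=[7.6078 14.0456 14.3951 10.8830 5.3682 0.7286] k=[8 11 18 10 9 0]
t=10: x=[7.7849 11.0473 15.7597 11.1007 8.2687 1.3109] k=[13 10 19 15 11 0]
t=11: x=[11.7053 11.1243 17.0160 15.2035 10.4870 1.6019] k=[12 14 12 13 12 2]
t=12: x=[11.4003 12.8972 12.2308 12.9074 11.2445 3.6083] k=[10 18 8 14 9 3]
t=13: x=[10.2848 14.9343 10.0137 12.6898 9.2512 4.1023] k=[8 11 5 11 12 3]
t=14: x=[7.7849 9.3593 6.5210 10.4729 11.1044 4.5369] k=[11 13 11 9 10 0]
t=15: x=[10.4627 11.9333 10.8431 9.5411 8.8874 1.4564] k=[8 16 11 13 13 3]
t=16: x=[8.4147 13.6546 11.7764 12.9074 12.1413 4.6817] k=[6 12 10 17 10 4]
t=17: x=[6.2995 10.4506 11.0554 15.3147 10.5701 5.1749] k=[10 13 10 10 14 9]
t=18: x=[9.6530 11.6732 10.2556 10.6906 13.3170 10.3687] k=[7 15 10 13 14 14]
t=19: x=[7.4820 12.6899 10.9221 12.9074 14.4345 14.9525] k=[12 15 8 13 19 19]
t=20: x=[11.5270 13.0805 9.4807 13.3172 18.8981 20.2128] k=[14 17 12 17 16 21]
t=21: x=[13.4071 15.2725 13.1645 16.4065 17.4759 21.5998] k=[11 17 16 15 19 19]

0.0007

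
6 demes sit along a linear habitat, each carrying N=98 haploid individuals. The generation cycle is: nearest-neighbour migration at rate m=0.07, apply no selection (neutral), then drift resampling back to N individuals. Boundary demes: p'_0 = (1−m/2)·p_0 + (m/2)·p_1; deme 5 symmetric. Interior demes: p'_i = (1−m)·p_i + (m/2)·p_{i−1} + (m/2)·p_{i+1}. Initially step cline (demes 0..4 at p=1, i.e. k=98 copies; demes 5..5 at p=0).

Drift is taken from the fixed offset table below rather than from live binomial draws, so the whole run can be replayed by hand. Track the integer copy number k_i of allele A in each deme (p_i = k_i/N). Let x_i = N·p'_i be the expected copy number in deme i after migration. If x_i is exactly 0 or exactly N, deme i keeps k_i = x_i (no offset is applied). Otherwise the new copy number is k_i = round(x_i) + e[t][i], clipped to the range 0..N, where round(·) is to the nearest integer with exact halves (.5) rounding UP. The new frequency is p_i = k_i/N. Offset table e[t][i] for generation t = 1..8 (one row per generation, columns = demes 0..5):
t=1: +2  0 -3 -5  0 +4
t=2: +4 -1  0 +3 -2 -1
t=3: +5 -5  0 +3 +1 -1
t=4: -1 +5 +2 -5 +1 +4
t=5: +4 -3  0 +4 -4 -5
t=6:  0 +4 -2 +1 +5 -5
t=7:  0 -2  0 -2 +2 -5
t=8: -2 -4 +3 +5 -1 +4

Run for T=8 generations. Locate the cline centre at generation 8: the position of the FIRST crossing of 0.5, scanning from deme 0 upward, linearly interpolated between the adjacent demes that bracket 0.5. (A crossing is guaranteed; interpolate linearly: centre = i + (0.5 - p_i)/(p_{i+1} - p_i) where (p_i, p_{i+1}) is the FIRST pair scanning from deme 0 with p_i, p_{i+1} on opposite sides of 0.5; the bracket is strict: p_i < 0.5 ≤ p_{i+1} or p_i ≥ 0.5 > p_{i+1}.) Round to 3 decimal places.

t=0: k=[98 98 98 98 98 0]
t=1: x=[98.0000 98.0000 98.0000 98.0000 94.5700 3.4300] k=[98 98 98 98 95 7]
t=2: x=[98.0000 98.0000 98.0000 97.8950 92.0250 10.0800] k=[98 98 98 98 90 9]
t=3: x=[98.0000 98.0000 98.0000 97.7200 87.4450 11.8350] k=[98 98 98 98 88 11]
t=4: x=[98.0000 98.0000 98.0000 97.6500 85.6550 13.6950] k=[98 98 98 93 87 18]
t=5: x=[98.0000 98.0000 97.8250 92.9650 84.7950 20.4150] k=[98 98 98 97 81 15]
t=6: x=[98.0000 98.0000 97.9650 96.4750 79.2500 17.3100] k=[98 98 96 97 84 12]
t=7: x=[98.0000 97.9300 96.1050 96.5100 81.9350 14.5200] k=[98 96 96 95 84 10]
t=8: x=[97.9300 96.0700 95.9650 94.6500 81.7950 12.5900] k=[96 92 98 98 81 17]

4.500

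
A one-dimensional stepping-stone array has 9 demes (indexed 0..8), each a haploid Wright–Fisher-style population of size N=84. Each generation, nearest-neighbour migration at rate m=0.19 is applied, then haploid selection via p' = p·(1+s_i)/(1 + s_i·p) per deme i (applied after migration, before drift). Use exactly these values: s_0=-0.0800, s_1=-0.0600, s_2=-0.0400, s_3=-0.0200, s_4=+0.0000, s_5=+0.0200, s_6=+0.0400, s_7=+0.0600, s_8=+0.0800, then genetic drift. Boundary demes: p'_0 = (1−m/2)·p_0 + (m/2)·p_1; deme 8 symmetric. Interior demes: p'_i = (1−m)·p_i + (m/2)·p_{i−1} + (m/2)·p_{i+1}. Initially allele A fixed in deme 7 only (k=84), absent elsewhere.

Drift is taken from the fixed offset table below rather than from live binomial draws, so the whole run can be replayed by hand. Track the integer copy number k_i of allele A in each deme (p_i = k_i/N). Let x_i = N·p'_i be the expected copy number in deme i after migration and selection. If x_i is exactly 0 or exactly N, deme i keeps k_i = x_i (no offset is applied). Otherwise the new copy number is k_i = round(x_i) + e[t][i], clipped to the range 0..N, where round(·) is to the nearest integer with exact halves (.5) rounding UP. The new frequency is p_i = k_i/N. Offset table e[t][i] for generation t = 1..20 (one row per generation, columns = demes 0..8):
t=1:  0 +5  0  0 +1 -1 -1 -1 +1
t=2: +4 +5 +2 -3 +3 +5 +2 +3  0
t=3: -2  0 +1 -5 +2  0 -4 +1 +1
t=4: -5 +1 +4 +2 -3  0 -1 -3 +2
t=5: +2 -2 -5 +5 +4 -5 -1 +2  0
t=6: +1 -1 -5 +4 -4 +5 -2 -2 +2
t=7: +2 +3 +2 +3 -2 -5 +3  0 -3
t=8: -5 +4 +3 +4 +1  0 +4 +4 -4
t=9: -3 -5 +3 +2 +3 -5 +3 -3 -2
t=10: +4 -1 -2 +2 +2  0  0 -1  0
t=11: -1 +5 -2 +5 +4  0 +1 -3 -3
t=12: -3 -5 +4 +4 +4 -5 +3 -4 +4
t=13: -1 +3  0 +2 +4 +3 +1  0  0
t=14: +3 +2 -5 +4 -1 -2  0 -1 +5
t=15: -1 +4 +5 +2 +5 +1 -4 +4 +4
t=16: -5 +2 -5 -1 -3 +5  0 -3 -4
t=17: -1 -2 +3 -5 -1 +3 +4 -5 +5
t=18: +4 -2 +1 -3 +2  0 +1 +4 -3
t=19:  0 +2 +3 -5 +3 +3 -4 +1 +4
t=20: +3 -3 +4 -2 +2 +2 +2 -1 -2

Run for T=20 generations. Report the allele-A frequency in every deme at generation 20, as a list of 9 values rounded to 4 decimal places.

[0.0833, 0.0357, 0.1786, 0.0714, 0.2976, 0.3810, 0.4167, 0.5238, 0.6429]

t=0: k=[0 0 0 0 0 0 0 84 0]
t=1: x=[0.0000 0.0000 0.0000 0.0000 0.0000 0.0000 8.2678 68.7797 8.5534] k=[0 0 0 0 0 0 7 68 10]
t=2: x=[0.0000 0.0000 0.0000 0.0000 0.0000 0.6782 12.5428 57.7577 16.5070] k=[0 0 0 0 0 6 15 61 17]
t=3: x=[0.0000 0.0000 0.0000 0.0000 0.5700 6.4011 19.0873 53.5893 22.4221] k=[0 0 0 0 3 6 15 55 23]
t=4: x=[0.0000 0.0000 0.0000 0.2793 3.0000 6.6909 18.5047 49.3519 27.4426] k=[0 0 0 2 0 7 18 46 29]
t=5: x=[0.0000 0.0000 0.1824 1.5882 0.8550 7.5144 20.2108 42.9485 32.1275] k=[0 0 0 7 5 3 19 45 32]
t=6: x=[0.0000 0.0000 0.6386 6.0309 5.0000 4.7988 20.5527 42.5186 34.7925] k=[0 0 0 10 1 10 19 41 37]
t=7: x=[0.0000 0.0000 0.9124 8.0468 2.7100 10.1758 20.8436 39.7479 38.9826] k=[0 0 3 11 1 5 24 40 36]
t=8: x=[0.0000 0.2680 3.3415 9.1244 2.3300 6.5435 24.3882 39.3160 37.9747] k=[0 4 6 13 3 7 28 43 34]
t=9: x=[0.3497 3.5912 6.2352 11.1876 4.3300 8.7693 28.1594 41.9433 36.4340] k=[0 0 9 13 7 4 31 39 34]
t=10: x=[0.0000 0.8042 8.2174 11.8430 7.2850 6.9756 29.9465 38.9794 36.0494] k=[0 0 6 14 9 7 30 38 36]
t=11: x=[0.0000 0.5360 5.9600 12.5478 9.2850 9.5412 29.3191 38.2605 37.7829] k=[0 6 4 18 13 10 30 35 35]
t=12: x=[0.5247 4.9441 5.3132 15.9325 13.1900 12.3927 29.3191 35.7157 36.5806] k=[0 0 9 20 17 7 32 32 41]
t=13: x=[0.0000 0.8042 8.8612 18.3783 16.3350 10.5057 30.3814 34.0277 41.7600] k=[0 4 9 20 20 14 31 34 42]
t=14: x=[0.3497 3.8606 9.2293 18.6601 19.4300 16.4453 30.4269 35.6652 42.8560] k=[3 6 4 23 18 14 30 35 48]
t=15: x=[3.0317 5.2141 5.7717 20.4063 18.0950 16.1568 29.7036 36.9615 48.3527] k=[2 9 11 22 23 17 26 41 52]
t=16: x=[2.4580 8.0626 11.4454 20.7329 22.3350 18.7114 27.2875 41.8432 52.4844] k=[0 10 6 20 19 24 27 39 48]
t=17: x=[0.8748 8.2006 7.4289 18.2844 19.5700 24.1493 28.5900 39.9336 48.7287] k=[0 6 10 13 19 27 33 35 54]
t=18: x=[0.5247 5.4842 9.5539 13.0606 19.1900 27.1727 33.4059 37.8227 53.7011] k=[5 3 11 10 21 27 34 42 51]
t=19: x=[4.4456 3.7235 9.7865 10.9462 20.5250 27.4598 34.8923 43.3182 51.6881] k=[4 6 13 6 24 30 31 44 56]
t=20: x=[3.8702 6.1148 11.2658 8.2239 22.8600 29.9053 32.9217 45.1242 56.3069] k=[7 3 15 6 25 32 35 44 54]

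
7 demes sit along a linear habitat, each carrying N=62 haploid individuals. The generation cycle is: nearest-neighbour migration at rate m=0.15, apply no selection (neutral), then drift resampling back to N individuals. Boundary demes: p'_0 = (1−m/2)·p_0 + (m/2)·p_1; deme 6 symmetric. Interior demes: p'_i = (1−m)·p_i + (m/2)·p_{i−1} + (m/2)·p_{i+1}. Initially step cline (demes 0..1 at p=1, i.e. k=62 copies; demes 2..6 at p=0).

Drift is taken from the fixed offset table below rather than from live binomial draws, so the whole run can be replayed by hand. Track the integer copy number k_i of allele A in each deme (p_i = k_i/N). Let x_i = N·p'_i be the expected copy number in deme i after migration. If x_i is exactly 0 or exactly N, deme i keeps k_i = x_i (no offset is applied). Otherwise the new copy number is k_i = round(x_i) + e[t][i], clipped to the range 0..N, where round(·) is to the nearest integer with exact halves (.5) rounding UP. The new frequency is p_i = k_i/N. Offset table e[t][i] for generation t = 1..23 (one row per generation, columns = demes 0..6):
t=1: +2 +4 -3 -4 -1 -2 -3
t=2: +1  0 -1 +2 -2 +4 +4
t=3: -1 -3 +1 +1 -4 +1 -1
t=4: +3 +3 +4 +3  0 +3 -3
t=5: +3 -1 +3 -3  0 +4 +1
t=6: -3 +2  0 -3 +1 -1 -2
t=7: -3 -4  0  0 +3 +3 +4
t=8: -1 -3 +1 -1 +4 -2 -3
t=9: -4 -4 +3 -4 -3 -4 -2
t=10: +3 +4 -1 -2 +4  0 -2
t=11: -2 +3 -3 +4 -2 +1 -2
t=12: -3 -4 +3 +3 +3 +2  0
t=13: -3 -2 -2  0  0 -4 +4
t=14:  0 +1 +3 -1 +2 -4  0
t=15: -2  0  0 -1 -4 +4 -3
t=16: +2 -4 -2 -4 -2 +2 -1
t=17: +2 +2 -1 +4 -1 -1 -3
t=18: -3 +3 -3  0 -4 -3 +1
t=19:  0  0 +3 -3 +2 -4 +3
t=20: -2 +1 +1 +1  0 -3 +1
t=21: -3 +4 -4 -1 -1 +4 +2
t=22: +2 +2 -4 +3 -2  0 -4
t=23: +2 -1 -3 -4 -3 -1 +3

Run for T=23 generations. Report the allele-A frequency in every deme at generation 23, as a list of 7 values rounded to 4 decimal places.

t=0: k=[62 62 0 0 0 0 0]
t=1: x=[62.0000 57.3500 4.6500 0.0000 0.0000 0.0000 0.0000] k=[62 61 2 0 0 0 0]
t=2: x=[61.9250 56.6500 6.2750 0.1500 0.0000 0.0000 0.0000] k=[62 57 5 2 0 0 0]
t=3: x=[61.6250 53.4750 8.6750 2.0750 0.1500 0.0000 0.0000] k=[61 50 10 3 0 0 0]
t=4: x=[60.1750 47.8250 12.4750 3.3000 0.2250 0.0000 0.0000] k=[62 51 16 6 0 0 0]
t=5: x=[61.1750 49.2000 17.8750 6.3000 0.4500 0.0000 0.0000] k=[62 48 21 3 0 0 0]
t=6: x=[60.9500 47.0250 21.6750 4.1250 0.2250 0.0000 0.0000] k=[58 49 22 1 1 0 0]
t=7: x=[57.3250 47.6500 22.4500 2.5750 0.9250 0.0750 0.0000] k=[54 44 22 3 4 3 0]
t=8: x=[53.2500 43.1000 22.2250 4.5000 3.8500 2.8500 0.2250] k=[52 40 23 4 8 1 0]
t=9: x=[51.1000 39.6250 22.8500 5.7250 7.1750 1.4500 0.0750] k=[47 36 26 2 4 0 0]
t=10: x=[46.1750 36.0750 24.9500 3.9500 3.5500 0.3000 0.0000] k=[49 40 24 2 8 0 0]
t=11: x=[48.3250 39.4750 23.5500 4.1000 6.9500 0.6000 0.0000] k=[46 42 21 8 5 2 0]
t=12: x=[45.7000 40.7250 21.6000 8.7500 5.0000 2.0750 0.1500] k=[43 37 25 12 8 4 0]
t=13: x=[42.5500 36.5500 24.9250 12.6750 8.0000 4.0000 0.3000] k=[40 35 23 13 8 0 4]
t=14: x=[39.6250 34.4750 23.1500 13.3750 7.7750 0.9000 3.7000] k=[40 35 26 12 10 0 4]
t=15: x=[39.6250 34.7000 25.6250 12.9000 9.4000 1.0500 3.7000] k=[38 35 26 12 5 5 1]
t=16: x=[37.7750 34.5500 25.6250 12.5250 5.5250 4.7000 1.3000] k=[40 31 24 9 4 7 0]
t=17: x=[39.3250 31.1500 23.4000 9.7500 4.6000 6.2500 0.5250] k=[41 33 22 14 4 5 0]
t=18: x=[40.4000 32.7750 22.2250 13.8500 4.8250 4.5500 0.3750] k=[37 36 19 14 1 2 1]
t=19: x=[36.9250 34.8000 19.9000 13.4000 2.0500 1.8500 1.0750] k=[37 35 23 10 4 0 4]
t=20: x=[36.8500 34.2500 22.9250 10.5250 4.1500 0.6000 3.7000] k=[35 35 24 12 4 0 5]
t=21: x=[35.0000 34.1750 23.9250 12.3000 4.3000 0.6750 4.6250] k=[32 38 20 11 3 5 7]
t=22: x=[32.4500 36.2000 20.6750 11.0750 3.7500 5.0000 6.8500] k=[34 38 17 14 2 5 3]
t=23: x=[34.3000 36.1250 18.3500 13.3250 3.1250 4.6250 3.1500] k=[36 35 15 9 0 4 6]

[0.5806, 0.5645, 0.2419, 0.1452, 0.0000, 0.0645, 0.0968]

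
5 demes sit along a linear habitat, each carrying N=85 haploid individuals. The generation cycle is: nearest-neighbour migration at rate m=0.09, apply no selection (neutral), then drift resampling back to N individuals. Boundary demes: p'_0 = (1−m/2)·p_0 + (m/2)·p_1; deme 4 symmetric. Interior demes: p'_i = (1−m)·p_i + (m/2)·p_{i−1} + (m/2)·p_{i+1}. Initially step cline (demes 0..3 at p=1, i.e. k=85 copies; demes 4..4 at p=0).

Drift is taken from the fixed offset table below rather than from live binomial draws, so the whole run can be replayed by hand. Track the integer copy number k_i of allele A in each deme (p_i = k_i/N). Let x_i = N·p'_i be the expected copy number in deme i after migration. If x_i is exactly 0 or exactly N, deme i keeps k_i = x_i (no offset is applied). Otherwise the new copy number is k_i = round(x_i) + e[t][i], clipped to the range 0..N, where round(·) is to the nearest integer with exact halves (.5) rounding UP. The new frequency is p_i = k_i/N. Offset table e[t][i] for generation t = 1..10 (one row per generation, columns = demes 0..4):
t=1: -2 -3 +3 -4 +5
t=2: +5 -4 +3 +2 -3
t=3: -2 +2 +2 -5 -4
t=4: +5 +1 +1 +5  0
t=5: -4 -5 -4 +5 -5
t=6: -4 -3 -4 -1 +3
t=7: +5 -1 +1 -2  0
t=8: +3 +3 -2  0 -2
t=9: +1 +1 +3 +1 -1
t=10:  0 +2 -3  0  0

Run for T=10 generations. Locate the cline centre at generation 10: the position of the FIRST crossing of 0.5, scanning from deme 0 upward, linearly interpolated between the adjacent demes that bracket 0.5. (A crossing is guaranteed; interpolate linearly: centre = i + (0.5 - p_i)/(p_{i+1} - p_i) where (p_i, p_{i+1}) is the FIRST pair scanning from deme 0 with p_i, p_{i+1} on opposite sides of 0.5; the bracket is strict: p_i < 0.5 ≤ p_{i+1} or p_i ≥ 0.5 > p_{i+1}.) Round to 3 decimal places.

3.464

t=0: k=[85 85 85 85 0]
t=1: x=[85.0000 85.0000 85.0000 81.1750 3.8250] k=[85 85 85 77 9]
t=2: x=[85.0000 85.0000 84.6400 74.3000 12.0600] k=[85 85 85 76 9]
t=3: x=[85.0000 85.0000 84.5950 73.3900 12.0150] k=[85 85 85 68 8]
t=4: x=[85.0000 85.0000 84.2350 66.0650 10.7000] k=[85 85 85 71 11]
t=5: x=[85.0000 85.0000 84.3700 68.9300 13.7000] k=[85 85 80 74 9]
t=6: x=[85.0000 84.7750 79.9550 71.3450 11.9250] k=[85 82 76 70 15]
t=7: x=[84.8650 81.8650 76.0000 67.7950 17.4750] k=[85 81 77 66 17]
t=8: x=[84.8200 81.0000 76.6850 64.2900 19.2050] k=[85 84 75 64 17]
t=9: x=[84.9550 83.6400 74.9100 62.3800 19.1150] k=[85 85 78 63 18]
t=10: x=[85.0000 84.6850 77.6400 61.6500 20.0250] k=[85 85 75 62 20]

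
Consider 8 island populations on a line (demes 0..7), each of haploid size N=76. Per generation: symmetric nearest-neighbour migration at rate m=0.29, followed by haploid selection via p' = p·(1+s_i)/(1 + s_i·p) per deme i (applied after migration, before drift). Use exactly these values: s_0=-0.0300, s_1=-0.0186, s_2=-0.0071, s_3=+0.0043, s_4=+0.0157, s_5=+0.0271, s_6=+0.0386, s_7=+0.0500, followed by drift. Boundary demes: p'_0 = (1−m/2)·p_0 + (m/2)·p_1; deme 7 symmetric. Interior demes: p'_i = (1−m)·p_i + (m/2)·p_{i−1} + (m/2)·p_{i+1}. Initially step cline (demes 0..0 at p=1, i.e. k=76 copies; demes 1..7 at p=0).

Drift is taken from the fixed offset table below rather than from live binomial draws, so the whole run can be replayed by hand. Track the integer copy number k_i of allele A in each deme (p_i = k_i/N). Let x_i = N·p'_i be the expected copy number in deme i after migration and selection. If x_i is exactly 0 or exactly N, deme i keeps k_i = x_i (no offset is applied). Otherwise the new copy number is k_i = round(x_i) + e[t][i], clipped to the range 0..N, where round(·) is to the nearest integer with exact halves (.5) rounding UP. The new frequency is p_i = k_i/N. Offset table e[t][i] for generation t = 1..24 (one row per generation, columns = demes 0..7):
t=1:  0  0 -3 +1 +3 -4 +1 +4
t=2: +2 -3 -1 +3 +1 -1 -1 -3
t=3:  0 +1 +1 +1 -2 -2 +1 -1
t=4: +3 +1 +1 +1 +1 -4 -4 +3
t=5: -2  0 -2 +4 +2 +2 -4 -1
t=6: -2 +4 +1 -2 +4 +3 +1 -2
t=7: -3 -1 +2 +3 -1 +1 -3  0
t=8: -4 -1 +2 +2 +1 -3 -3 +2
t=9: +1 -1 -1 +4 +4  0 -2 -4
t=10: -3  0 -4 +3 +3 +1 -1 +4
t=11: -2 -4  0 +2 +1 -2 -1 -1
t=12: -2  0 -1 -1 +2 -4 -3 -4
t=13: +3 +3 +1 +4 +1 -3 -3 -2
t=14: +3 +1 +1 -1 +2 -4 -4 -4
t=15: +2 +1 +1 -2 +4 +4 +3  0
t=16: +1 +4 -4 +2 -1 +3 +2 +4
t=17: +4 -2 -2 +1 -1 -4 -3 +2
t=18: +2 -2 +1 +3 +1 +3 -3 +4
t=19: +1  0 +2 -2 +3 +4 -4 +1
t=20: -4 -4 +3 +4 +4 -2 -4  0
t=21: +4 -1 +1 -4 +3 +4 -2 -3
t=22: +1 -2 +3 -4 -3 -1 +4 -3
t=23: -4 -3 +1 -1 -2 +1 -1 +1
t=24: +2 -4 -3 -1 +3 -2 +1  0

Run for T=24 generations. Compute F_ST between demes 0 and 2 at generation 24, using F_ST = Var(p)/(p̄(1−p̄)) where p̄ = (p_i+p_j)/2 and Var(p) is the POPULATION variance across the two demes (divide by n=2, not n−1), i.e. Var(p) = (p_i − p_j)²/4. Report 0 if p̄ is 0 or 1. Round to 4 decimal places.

t=0: k=[76 0 0 0 0 0 0 0]
t=1: x=[64.6899 10.8443 0.0000 0.0000 0.0000 0.0000 0.0000 0.0000] k=[65 11 0 0 0 0 0 0]
t=2: x=[56.7353 16.9861 1.5839 0.0000 0.0000 0.0000 0.0000 0.0000] k=[59 14 1 0 0 0 0 0]
t=3: x=[51.9774 18.3771 2.7212 0.1456 0.0000 0.0000 0.0000 0.0000] k=[52 19 4 1 0 0 0 0]
t=4: x=[46.6683 21.3208 5.7023 1.2955 0.1473 0.0000 0.0000 0.0000] k=[50 22 7 2 1 0 0 0]
t=5: x=[45.3848 23.5786 8.3966 2.5907 1.0155 0.1489 0.0000 0.0000] k=[43 24 6 7 3 2 0 0]
t=6: x=[39.6678 23.8368 8.7000 6.2997 3.4865 1.9040 0.3011 0.0000] k=[38 28 10 4 7 5 1 0]
t=7: x=[35.9725 26.5149 11.6694 5.3262 6.3653 4.8295 1.4893 0.1522] k=[33 26 14 8 5 6 0 0]
t=8: x=[31.4222 24.9593 14.7850 8.4672 5.6611 5.1110 0.9032 0.0000] k=[27 24 17 10 7 2 0 0]
t=9: x=[26.0411 23.1169 16.9061 10.6191 6.8059 2.4988 0.3011 0.0000] k=[27 22 16 15 11 2 0 0]
t=10: x=[25.7539 21.5638 16.6322 14.6156 10.4142 3.0934 0.3011 0.0000] k=[23 22 13 18 13 4 0 0]
t=11: x=[22.3712 20.5572 14.9443 16.6056 12.5827 4.8449 0.6022 0.0000] k=[20 17 15 19 14 3 0 0]
t=12: x=[19.1258 16.8970 15.7807 17.7533 13.3001 4.2664 0.4517 0.0000] k=[17 17 15 17 15 0 0 0]
t=13: x=[16.6014 16.4665 15.4919 16.4753 13.2849 2.2322 0.0000 0.0000] k=[20 19 16 20 14 0 0 0]
t=14: x=[19.4115 18.4465 16.9211 18.6102 13.0071 2.0835 0.0000 0.0000] k=[22 19 18 18 15 0 0 0]
t=15: x=[21.0976 19.0210 18.0468 17.6230 13.4314 2.2322 0.0000 0.0000] k=[23 20 19 16 17 6 0 0]
t=16: x=[22.0848 20.0120 18.6097 16.6357 15.4509 6.8907 0.9032 0.0000] k=[23 24 15 19 14 10 3 0]
t=17: x=[22.6577 22.2534 16.7916 17.7533 14.3252 9.7908 3.7114 0.4566] k=[27 20 15 19 13 6 1 2]
t=18: x=[25.4667 20.0120 16.2139 17.6080 13.0222 6.4460 1.9403 1.9454] k=[27 18 17 21 14 9 0 6]
t=19: x=[25.1795 18.8922 17.6283 19.4671 14.4716 8.6223 2.2565 5.3684] k=[26 19 20 17 17 13 0 6]
t=20: x=[24.4769 19.8831 19.3172 17.4927 16.6214 11.9621 2.8573 5.3684] k=[20 16 22 21 21 10 0 5]
t=21: x=[18.9829 17.1989 20.8769 21.2105 19.6310 10.3824 2.2565 4.4762] k=[23 16 22 17 23 14 0 1]
t=22: x=[21.5121 17.6295 20.2988 18.6553 21.0613 13.5705 2.2565 0.8972] k=[23 16 23 15 18 13 6 0]
t=23: x=[21.5121 17.7731 20.7174 16.6507 17.0451 12.9955 6.3623 0.9130] k=[18 15 22 16 15 14 5 2]
t=24: x=[17.1570 16.2093 20.0098 16.7810 15.1884 13.1279 6.0785 2.5527] k=[19 12 17 16 18 11 7 3]

0.0010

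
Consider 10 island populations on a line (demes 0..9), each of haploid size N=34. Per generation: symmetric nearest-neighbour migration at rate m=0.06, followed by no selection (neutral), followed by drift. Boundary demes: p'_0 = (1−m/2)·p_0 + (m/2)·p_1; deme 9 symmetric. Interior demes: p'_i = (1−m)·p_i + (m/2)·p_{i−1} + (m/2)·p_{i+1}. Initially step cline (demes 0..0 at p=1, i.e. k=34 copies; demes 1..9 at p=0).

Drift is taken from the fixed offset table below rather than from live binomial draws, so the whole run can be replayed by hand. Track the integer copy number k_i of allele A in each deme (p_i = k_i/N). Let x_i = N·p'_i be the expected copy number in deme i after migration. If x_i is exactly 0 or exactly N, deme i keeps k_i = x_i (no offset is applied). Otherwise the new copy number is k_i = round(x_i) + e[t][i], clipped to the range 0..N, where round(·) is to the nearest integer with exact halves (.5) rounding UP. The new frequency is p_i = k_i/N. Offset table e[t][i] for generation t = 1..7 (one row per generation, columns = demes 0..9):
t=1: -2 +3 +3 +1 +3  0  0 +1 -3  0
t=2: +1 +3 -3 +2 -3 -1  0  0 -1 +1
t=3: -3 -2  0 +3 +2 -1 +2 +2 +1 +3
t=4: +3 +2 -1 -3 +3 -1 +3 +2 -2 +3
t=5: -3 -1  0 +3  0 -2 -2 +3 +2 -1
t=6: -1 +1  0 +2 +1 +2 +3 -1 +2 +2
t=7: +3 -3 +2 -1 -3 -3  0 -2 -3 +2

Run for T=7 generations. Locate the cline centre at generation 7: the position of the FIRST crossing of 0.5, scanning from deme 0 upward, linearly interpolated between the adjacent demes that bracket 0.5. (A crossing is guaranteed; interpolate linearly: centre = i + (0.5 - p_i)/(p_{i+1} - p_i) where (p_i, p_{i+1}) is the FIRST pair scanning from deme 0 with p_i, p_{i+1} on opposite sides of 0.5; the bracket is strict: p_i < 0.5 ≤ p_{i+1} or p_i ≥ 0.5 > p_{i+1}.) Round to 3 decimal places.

0.429

t=0: k=[34 0 0 0 0 0 0 0 0 0]
t=1: x=[32.9800 1.0200 0.0000 0.0000 0.0000 0.0000 0.0000 0.0000 0.0000 0.0000] k=[31 4 0 0 0 0 0 0 0 0]
t=2: x=[30.1900 4.6900 0.1200 0.0000 0.0000 0.0000 0.0000 0.0000 0.0000 0.0000] k=[31 8 0 0 0 0 0 0 0 0]
t=3: x=[30.3100 8.4500 0.2400 0.0000 0.0000 0.0000 0.0000 0.0000 0.0000 0.0000] k=[27 6 0 0 0 0 0 0 0 0]
t=4: x=[26.3700 6.4500 0.1800 0.0000 0.0000 0.0000 0.0000 0.0000 0.0000 0.0000] k=[29 8 0 0 0 0 0 0 0 0]
t=5: x=[28.3700 8.3900 0.2400 0.0000 0.0000 0.0000 0.0000 0.0000 0.0000 0.0000] k=[25 7 0 0 0 0 0 0 0 0]
t=6: x=[24.4600 7.3300 0.2100 0.0000 0.0000 0.0000 0.0000 0.0000 0.0000 0.0000] k=[23 8 0 0 0 0 0 0 0 0]
t=7: x=[22.5500 8.2100 0.2400 0.0000 0.0000 0.0000 0.0000 0.0000 0.0000 0.0000] k=[26 5 2 0 0 0 0 0 0 0]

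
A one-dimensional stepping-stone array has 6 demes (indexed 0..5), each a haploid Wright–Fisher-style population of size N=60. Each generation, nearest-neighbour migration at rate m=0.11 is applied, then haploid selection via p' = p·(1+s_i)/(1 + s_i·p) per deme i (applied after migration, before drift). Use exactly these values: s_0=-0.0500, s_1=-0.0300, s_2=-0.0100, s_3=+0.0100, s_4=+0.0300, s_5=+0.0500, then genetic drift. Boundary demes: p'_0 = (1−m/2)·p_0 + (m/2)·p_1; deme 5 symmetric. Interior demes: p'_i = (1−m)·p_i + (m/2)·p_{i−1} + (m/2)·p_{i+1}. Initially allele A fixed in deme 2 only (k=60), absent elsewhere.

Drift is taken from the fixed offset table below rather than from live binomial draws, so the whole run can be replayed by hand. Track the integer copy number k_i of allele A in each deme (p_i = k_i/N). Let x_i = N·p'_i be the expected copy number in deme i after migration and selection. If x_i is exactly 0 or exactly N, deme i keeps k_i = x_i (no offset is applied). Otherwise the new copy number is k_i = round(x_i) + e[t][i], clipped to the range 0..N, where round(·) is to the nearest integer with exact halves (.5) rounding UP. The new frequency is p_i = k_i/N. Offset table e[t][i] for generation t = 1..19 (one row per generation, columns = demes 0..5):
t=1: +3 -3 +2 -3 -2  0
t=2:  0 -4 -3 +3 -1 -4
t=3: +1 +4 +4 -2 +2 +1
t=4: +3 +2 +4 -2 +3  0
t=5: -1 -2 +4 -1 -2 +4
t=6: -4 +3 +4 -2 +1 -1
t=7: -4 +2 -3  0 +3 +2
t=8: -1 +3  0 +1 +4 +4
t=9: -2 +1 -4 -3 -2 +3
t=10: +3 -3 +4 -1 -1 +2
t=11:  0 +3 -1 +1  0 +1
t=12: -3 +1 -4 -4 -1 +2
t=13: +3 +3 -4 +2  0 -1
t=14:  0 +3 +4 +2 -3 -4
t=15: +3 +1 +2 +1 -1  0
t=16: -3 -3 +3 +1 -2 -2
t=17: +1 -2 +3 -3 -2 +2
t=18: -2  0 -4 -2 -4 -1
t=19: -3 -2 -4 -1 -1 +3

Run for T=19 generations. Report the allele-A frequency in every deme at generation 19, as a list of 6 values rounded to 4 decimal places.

[0.0500, 0.2000, 0.2667, 0.1667, 0.0500, 0.2333]

t=0: k=[0 0 60 0 0 0]
t=1: x=[0.0000 3.2063 53.3407 3.3312 0.0000 0.0000] k=[0 0 55 0 0 0]
t=2: x=[0.0000 2.9387 48.8591 3.0537 0.0000 0.0000] k=[0 0 46 6 0 0]
t=3: x=[0.0000 2.4572 41.1403 7.9383 0.3398 0.0000] k=[0 6 45 6 2 0]
t=4: x=[0.3136 7.6103 40.5782 7.9937 2.1710 0.1155] k=[3 10 45 6 5 0]
t=5: x=[3.2248 11.2588 40.7990 8.1599 4.9117 0.2887] k=[2 9 45 7 3 4]
t=6: x=[2.2703 10.3319 40.7990 8.9455 3.3677 4.1287] k=[0 13 45 7 4 3]
t=7: x=[0.6797 13.7200 41.0198 9.0009 4.2246 3.1996] k=[0 16 38 9 7 5]
t=8: x=[0.8366 15.9705 35.0486 10.5714 7.1849 5.3427] k=[0 19 35 12 11 9]
t=9: x=[0.9936 18.4436 32.7055 13.3128 11.2120 9.4934] k=[0 19 29 10 9 12]
t=10: x=[0.9936 18.1175 27.2554 11.0796 9.4530 12.3054] k=[4 15 31 10 8 14]
t=11: x=[4.3916 14.9308 28.8145 11.1350 8.6567 14.1918] k=[4 18 28 12 9 15]
t=12: x=[4.5496 17.4013 26.4213 12.8150 9.7336 15.2175] k=[2 18 22 9 9 17]
t=13: x=[2.7426 16.9669 20.9278 9.7963 9.6775 17.1513] k=[6 20 17 12 10 16]
t=14: x=[6.4680 18.6710 16.7683 12.2618 10.6974 16.2414] k=[6 22 21 14 8 12]
t=15: x=[6.5737 20.6506 20.5340 14.1624 8.7690 12.2488] k=[10 22 23 15 8 12]
t=16: x=[10.2178 20.9776 22.3638 15.1675 8.8252 12.2488] k=[7 18 25 16 7 10]
t=17: x=[7.2708 17.4013 23.9752 16.1170 7.8597 10.2428] k=[8 15 27 13 6 12]
t=18: x=[8.0218 14.9308 25.4226 13.4888 6.8933 12.1355] k=[6 15 21 11 3 11]
t=19: x=[6.2038 14.4975 19.9858 11.2004 3.9887 10.9913] k=[3 12 16 10 3 14]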